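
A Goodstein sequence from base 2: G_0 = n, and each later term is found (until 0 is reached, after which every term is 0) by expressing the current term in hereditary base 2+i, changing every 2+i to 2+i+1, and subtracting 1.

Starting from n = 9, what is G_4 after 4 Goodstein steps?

[0] 9 ≡ 2^(2 + 1) + 1 (base 2). Lift 3: 82. −1: 81.
[1] 81 ≡ 3^(3 + 1) (base 3). Lift 4: 1024. −1: 1023.
[2] 1023 ≡ 3·4^4 + 3·4^3 + 3·4^2 + 3·4 + 3 (base 4). Lift 5: 9843. −1: 9842.
[3] 9842 ≡ 3·5^5 + 3·5^3 + 3·5^2 + 3·5 + 2 (base 5). Lift 6: 140744. −1: 140743.
[4] 140743 ≡ 3·6^6 + 3·6^3 + 3·6^2 + 3·6 + 1 (base 6). Lift 7: 2471827. −1: 2471826.

140743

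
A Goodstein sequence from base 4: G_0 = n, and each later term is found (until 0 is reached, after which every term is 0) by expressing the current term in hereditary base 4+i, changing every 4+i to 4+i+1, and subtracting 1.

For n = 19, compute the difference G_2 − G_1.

10

G_0=19  [base 4] 4^2 + 3  →[4↦5]→  5^2 + 3 = 28  −1 ⇒ G_1=27
G_1=27  [base 5] 5^2 + 2  →[5↦6]→  6^2 + 2 = 38  −1 ⇒ G_2=37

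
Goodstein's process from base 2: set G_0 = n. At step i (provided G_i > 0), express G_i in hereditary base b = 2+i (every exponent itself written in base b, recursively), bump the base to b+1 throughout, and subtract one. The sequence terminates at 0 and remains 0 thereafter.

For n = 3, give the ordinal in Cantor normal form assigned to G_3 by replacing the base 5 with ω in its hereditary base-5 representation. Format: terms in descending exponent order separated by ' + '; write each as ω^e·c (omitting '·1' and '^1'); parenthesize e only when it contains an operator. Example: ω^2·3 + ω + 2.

[0] 3 ≡ 2 + 1 (base 2). Lift 3: 4. −1: 3.
[1] 3 ≡ 3 (base 3). Lift 4: 4. −1: 3.
[2] 3 ≡ 3 (base 4). Lift 5: 3. −1: 2.
[3] 2 ≡ 2 (base 5). Lift 6: 2. −1: 1.

2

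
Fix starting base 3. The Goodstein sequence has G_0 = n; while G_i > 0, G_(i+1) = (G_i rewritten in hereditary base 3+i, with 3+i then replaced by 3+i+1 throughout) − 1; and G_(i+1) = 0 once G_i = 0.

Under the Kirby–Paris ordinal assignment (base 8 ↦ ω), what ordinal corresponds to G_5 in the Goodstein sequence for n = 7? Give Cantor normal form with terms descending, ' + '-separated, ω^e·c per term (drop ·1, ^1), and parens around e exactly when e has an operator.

ω + 1

G_0 = 7. HB_3(7) = 2·3 + 1. Bump = 9. G_1 = 8.
G_1 = 8. HB_4(8) = 2·4. Bump = 10. G_2 = 9.
G_2 = 9. HB_5(9) = 5 + 4. Bump = 10. G_3 = 9.
G_3 = 9. HB_6(9) = 6 + 3. Bump = 10. G_4 = 9.
G_4 = 9. HB_7(9) = 7 + 2. Bump = 10. G_5 = 9.
G_5 = 9. HB_8(9) = 8 + 1. Bump = 10. G_6 = 9.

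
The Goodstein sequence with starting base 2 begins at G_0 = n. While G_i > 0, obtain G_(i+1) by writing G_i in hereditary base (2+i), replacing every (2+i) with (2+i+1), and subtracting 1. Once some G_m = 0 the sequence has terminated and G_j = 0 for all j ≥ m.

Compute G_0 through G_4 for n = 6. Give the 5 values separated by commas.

6, 29, 257, 3125, 46655

base 2: 6 = 2^2 + 2; at 3: 3^3 + 3 = 30; next = 29
base 3: 29 = 3^3 + 2; at 4: 4^4 + 2 = 258; next = 257
base 4: 257 = 4^4 + 1; at 5: 5^5 + 1 = 3126; next = 3125
base 5: 3125 = 5^5; at 6: 6^6 = 46656; next = 46655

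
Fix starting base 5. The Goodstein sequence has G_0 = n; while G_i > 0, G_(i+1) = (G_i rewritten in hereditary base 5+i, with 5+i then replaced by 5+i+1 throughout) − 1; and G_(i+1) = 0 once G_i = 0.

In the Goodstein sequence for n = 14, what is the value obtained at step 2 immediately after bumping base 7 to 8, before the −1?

18

base 5: 14 = 2·5 + 4; at 6: 2·6 + 4 = 16; next = 15
base 6: 15 = 2·6 + 3; at 7: 2·7 + 3 = 17; next = 16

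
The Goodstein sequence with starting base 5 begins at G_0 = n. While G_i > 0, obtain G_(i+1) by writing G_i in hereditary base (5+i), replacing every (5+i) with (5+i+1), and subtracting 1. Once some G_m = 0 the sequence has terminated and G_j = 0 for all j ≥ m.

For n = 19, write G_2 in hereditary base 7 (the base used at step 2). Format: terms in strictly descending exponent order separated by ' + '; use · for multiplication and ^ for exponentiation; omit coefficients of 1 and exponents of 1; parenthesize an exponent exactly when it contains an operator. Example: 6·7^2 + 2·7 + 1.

base 5: 19 = 3·5 + 4; at 6: 3·6 + 4 = 22; next = 21
base 6: 21 = 3·6 + 3; at 7: 3·7 + 3 = 24; next = 23

3·7 + 2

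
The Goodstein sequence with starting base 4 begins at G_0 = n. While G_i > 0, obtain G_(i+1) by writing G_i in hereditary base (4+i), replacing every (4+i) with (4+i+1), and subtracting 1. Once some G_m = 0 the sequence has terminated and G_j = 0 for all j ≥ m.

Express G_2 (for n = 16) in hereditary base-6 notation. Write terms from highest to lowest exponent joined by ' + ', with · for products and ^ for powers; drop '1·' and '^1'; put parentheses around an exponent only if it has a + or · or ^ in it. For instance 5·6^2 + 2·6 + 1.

(0) 16|_4 = 4^2 ↦ 5^2|_5 = 25 ⇒ 24
(1) 24|_5 = 4·5 + 4 ↦ 4·6 + 4|_6 = 28 ⇒ 27

4·6 + 3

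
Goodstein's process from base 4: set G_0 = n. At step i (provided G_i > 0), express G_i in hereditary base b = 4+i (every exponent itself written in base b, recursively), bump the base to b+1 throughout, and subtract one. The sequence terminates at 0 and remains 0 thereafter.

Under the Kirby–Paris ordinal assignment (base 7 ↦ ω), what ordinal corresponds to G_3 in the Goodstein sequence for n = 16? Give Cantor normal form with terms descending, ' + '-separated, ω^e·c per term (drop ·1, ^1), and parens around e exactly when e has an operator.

ω·4 + 2

step 0: 16 = 4^2; sub 5 for 4: 5^2; = 25; G_1 = 25−1 = 24
step 1: 24 = 4·5 + 4; sub 6 for 5: 4·6 + 4; = 28; G_2 = 28−1 = 27
step 2: 27 = 4·6 + 3; sub 7 for 6: 4·7 + 3; = 31; G_3 = 31−1 = 30
step 3: 30 = 4·7 + 2; sub 8 for 7: 4·8 + 2; = 34; G_4 = 34−1 = 33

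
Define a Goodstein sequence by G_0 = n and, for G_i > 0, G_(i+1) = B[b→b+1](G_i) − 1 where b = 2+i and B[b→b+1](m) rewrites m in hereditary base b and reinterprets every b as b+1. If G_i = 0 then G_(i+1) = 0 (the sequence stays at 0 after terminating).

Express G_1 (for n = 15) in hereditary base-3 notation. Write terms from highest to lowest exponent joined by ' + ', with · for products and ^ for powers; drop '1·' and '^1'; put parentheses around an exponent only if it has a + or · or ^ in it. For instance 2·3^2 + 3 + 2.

3^(3 + 1) + 3^3 + 3

[0] 15 ≡ 2^(2 + 1) + 2^2 + 2 + 1 (base 2). Lift 3: 112. −1: 111.
[1] 111 ≡ 3^(3 + 1) + 3^3 + 3 (base 3). Lift 4: 1284. −1: 1283.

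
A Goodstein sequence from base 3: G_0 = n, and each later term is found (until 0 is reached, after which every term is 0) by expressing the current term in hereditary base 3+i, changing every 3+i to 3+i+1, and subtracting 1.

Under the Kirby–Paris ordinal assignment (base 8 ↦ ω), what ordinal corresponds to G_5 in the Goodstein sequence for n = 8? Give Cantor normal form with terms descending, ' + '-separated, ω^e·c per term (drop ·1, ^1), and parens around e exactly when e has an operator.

ω + 3

G_0=8  [base 3] 2·3 + 2  →[3↦4]→  2·4 + 2 = 10  −1 ⇒ G_1=9
G_1=9  [base 4] 2·4 + 1  →[4↦5]→  2·5 + 1 = 11  −1 ⇒ G_2=10
G_2=10  [base 5] 2·5  →[5↦6]→  2·6 = 12  −1 ⇒ G_3=11
G_3=11  [base 6] 6 + 5  →[6↦7]→  7 + 5 = 12  −1 ⇒ G_4=11
G_4=11  [base 7] 7 + 4  →[7↦8]→  8 + 4 = 12  −1 ⇒ G_5=11
G_5=11  [base 8] 8 + 3  →[8↦9]→  9 + 3 = 12  −1 ⇒ G_6=11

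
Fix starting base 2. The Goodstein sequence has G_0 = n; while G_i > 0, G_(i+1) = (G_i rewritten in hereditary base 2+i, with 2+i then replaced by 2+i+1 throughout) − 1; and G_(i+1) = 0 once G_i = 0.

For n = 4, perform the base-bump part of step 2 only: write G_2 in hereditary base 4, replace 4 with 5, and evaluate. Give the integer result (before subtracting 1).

G_0 = 4. HB_2(4) = 2^2. Bump = 27. G_1 = 26.
G_1 = 26. HB_3(26) = 2·3^2 + 2·3 + 2. Bump = 42. G_2 = 41.
G_2 = 41. HB_4(41) = 2·4^2 + 2·4 + 1. Bump = 61. G_3 = 60.

61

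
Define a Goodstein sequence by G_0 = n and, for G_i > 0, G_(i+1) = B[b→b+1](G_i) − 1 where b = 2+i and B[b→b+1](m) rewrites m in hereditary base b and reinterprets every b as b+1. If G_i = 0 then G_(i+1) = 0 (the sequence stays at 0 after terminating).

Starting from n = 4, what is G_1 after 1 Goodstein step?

26

step 0: 4 = 2^2; sub 3 for 2: 3^3; = 27; G_1 = 27−1 = 26
step 1: 26 = 2·3^2 + 2·3 + 2; sub 4 for 3: 2·4^2 + 2·4 + 2; = 42; G_2 = 42−1 = 41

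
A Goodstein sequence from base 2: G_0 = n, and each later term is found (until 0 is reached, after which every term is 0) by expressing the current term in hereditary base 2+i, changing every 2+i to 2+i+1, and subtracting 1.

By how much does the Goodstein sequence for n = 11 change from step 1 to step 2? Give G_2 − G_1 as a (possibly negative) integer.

943

G_0 = 11. HB_2(11) = 2^(2 + 1) + 2 + 1. Bump = 85. G_1 = 84.
G_1 = 84. HB_3(84) = 3^(3 + 1) + 3. Bump = 1028. G_2 = 1027.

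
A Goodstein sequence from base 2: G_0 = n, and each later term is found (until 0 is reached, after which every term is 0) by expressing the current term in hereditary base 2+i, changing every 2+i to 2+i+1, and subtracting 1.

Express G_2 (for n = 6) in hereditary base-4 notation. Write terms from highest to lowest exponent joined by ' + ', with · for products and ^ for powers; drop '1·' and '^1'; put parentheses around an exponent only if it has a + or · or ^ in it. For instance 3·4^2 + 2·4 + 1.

4^4 + 1

6 —HB2→ 2^2 + 2 —bump→ 3^3 + 3 = 30 —(−1)→ 29
29 —HB3→ 3^3 + 2 —bump→ 4^4 + 2 = 258 —(−1)→ 257
257 —HB4→ 4^4 + 1 —bump→ 5^5 + 1 = 3126 —(−1)→ 3125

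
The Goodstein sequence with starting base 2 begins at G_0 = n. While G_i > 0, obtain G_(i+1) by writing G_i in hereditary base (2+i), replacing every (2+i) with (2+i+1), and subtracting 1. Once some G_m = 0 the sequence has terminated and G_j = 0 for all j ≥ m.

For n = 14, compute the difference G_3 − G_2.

G_0=14  [base 2] 2^(2 + 1) + 2^2 + 2  →[2↦3]→  3^(3 + 1) + 3^3 + 3 = 111  −1 ⇒ G_1=110
G_1=110  [base 3] 3^(3 + 1) + 3^3 + 2  →[3↦4]→  4^(4 + 1) + 4^4 + 2 = 1282  −1 ⇒ G_2=1281
G_2=1281  [base 4] 4^(4 + 1) + 4^4 + 1  →[4↦5]→  5^(5 + 1) + 5^5 + 1 = 18751  −1 ⇒ G_3=18750

17469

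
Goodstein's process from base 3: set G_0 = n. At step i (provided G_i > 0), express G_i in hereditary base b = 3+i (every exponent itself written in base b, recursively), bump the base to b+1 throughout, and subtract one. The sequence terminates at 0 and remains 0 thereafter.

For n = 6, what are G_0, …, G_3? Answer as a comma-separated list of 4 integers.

6, 7, 7, 7

step 0: 6 = 2·3; sub 4 for 3: 2·4; = 8; G_1 = 8−1 = 7
step 1: 7 = 4 + 3; sub 5 for 4: 5 + 3; = 8; G_2 = 8−1 = 7
step 2: 7 = 5 + 2; sub 6 for 5: 6 + 2; = 8; G_3 = 8−1 = 7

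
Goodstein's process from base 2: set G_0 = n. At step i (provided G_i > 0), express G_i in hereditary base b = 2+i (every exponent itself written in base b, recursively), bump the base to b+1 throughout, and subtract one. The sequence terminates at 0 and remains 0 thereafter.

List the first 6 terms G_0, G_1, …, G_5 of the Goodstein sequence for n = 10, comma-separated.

10, 83, 1025, 15625, 279935, 4215754

G_0=10  [base 2] 2^(2 + 1) + 2  →[2↦3]→  3^(3 + 1) + 3 = 84  −1 ⇒ G_1=83
G_1=83  [base 3] 3^(3 + 1) + 2  →[3↦4]→  4^(4 + 1) + 2 = 1026  −1 ⇒ G_2=1025
G_2=1025  [base 4] 4^(4 + 1) + 1  →[4↦5]→  5^(5 + 1) + 1 = 15626  −1 ⇒ G_3=15625
G_3=15625  [base 5] 5^(5 + 1)  →[5↦6]→  6^(6 + 1) = 279936  −1 ⇒ G_4=279935
G_4=279935  [base 6] 5·6^6 + 5·6^5 + 5·6^4 + 5·6^3 + 5·6^2 + 5·6 + 5  →[6↦7]→  5·7^7 + 5·7^5 + 5·7^4 + 5·7^3 + 5·7^2 + 5·7 + 5 = 4215755  −1 ⇒ G_5=4215754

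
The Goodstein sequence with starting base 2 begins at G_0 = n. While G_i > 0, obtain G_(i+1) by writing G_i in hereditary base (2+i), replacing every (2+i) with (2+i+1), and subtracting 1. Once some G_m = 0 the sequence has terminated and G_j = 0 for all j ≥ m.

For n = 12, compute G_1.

107

G_0=12  [base 2] 2^(2 + 1) + 2^2  →[2↦3]→  3^(3 + 1) + 3^3 = 108  −1 ⇒ G_1=107
G_1=107  [base 3] 3^(3 + 1) + 2·3^2 + 2·3 + 2  →[3↦4]→  4^(4 + 1) + 2·4^2 + 2·4 + 2 = 1066  −1 ⇒ G_2=1065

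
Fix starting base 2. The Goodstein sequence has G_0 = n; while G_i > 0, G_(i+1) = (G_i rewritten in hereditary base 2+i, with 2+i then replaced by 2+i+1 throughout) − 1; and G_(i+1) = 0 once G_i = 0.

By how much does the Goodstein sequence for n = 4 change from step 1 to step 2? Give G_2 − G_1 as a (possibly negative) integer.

15

i=0: 4 = 2^2 (b=2); 2→3: 3^3 = 27; 27−1 = 26
i=1: 26 = 2·3^2 + 2·3 + 2 (b=3); 3→4: 2·4^2 + 2·4 + 2 = 42; 42−1 = 41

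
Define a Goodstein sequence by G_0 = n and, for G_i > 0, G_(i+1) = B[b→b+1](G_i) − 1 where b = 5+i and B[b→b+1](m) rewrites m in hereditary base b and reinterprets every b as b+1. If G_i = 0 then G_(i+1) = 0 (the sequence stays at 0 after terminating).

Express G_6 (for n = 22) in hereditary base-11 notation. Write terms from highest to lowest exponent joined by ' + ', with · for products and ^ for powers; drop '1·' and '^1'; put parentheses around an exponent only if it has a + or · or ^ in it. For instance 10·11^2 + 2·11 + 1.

3·11 + 4

[0] 22 ≡ 4·5 + 2 (base 5). Lift 6: 26. −1: 25.
[1] 25 ≡ 4·6 + 1 (base 6). Lift 7: 29. −1: 28.
[2] 28 ≡ 4·7 (base 7). Lift 8: 32. −1: 31.
[3] 31 ≡ 3·8 + 7 (base 8). Lift 9: 34. −1: 33.
[4] 33 ≡ 3·9 + 6 (base 9). Lift 10: 36. −1: 35.
[5] 35 ≡ 3·10 + 5 (base 10). Lift 11: 38. −1: 37.
[6] 37 ≡ 3·11 + 4 (base 11). Lift 12: 40. −1: 39.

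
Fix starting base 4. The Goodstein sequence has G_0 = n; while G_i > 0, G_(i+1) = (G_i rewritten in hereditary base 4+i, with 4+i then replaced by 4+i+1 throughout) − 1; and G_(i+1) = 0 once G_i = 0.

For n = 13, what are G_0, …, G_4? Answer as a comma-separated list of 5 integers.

13, 15, 17, 18, 19

G_0 = 13. HB_4(13) = 3·4 + 1. Bump = 16. G_1 = 15.
G_1 = 15. HB_5(15) = 3·5. Bump = 18. G_2 = 17.
G_2 = 17. HB_6(17) = 2·6 + 5. Bump = 19. G_3 = 18.
G_3 = 18. HB_7(18) = 2·7 + 4. Bump = 20. G_4 = 19.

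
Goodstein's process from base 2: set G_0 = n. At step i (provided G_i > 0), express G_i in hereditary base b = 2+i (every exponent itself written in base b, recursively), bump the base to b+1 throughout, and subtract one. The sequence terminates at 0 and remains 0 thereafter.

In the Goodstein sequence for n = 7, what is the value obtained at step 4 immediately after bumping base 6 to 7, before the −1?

823544

step 0: 7 = 2^2 + 2 + 1; sub 3 for 2: 3^3 + 3 + 1; = 31; G_1 = 31−1 = 30
step 1: 30 = 3^3 + 3; sub 4 for 3: 4^4 + 4; = 260; G_2 = 260−1 = 259
step 2: 259 = 4^4 + 3; sub 5 for 4: 5^5 + 3; = 3128; G_3 = 3128−1 = 3127
step 3: 3127 = 5^5 + 2; sub 6 for 5: 6^6 + 2; = 46658; G_4 = 46658−1 = 46657
step 4: 46657 = 6^6 + 1; sub 7 for 6: 7^7 + 1; = 823544; G_5 = 823544−1 = 823543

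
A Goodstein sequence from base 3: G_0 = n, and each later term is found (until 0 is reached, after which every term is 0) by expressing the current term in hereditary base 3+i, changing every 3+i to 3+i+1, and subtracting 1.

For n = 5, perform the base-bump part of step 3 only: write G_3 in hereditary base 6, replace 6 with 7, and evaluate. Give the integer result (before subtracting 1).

5

i=0: 5 = 3 + 2 (b=3); 3→4: 4 + 2 = 6; 6−1 = 5
i=1: 5 = 4 + 1 (b=4); 4→5: 5 + 1 = 6; 6−1 = 5
i=2: 5 = 5 (b=5); 5→6: 6 = 6; 6−1 = 5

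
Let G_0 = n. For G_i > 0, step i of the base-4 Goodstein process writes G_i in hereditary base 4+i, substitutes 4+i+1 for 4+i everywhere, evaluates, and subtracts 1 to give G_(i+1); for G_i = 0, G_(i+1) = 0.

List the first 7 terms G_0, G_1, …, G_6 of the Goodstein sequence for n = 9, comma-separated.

9, 10, 11, 11, 11, 11, 11

i=0: 9 = 2·4 + 1 (b=4); 4→5: 2·5 + 1 = 11; 11−1 = 10
i=1: 10 = 2·5 (b=5); 5→6: 2·6 = 12; 12−1 = 11
i=2: 11 = 6 + 5 (b=6); 6→7: 7 + 5 = 12; 12−1 = 11
i=3: 11 = 7 + 4 (b=7); 7→8: 8 + 4 = 12; 12−1 = 11
i=4: 11 = 8 + 3 (b=8); 8→9: 9 + 3 = 12; 12−1 = 11
i=5: 11 = 9 + 2 (b=9); 9→10: 10 + 2 = 12; 12−1 = 11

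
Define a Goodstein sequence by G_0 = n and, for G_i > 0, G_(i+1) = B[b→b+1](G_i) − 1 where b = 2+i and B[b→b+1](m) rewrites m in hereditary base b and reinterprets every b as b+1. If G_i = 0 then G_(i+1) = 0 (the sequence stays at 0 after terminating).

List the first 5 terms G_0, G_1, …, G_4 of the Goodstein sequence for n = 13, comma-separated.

i=0: 13 = 2^(2 + 1) + 2^2 + 1 (b=2); 2→3: 3^(3 + 1) + 3^3 + 1 = 109; 109−1 = 108
i=1: 108 = 3^(3 + 1) + 3^3 (b=3); 3→4: 4^(4 + 1) + 4^4 = 1280; 1280−1 = 1279
i=2: 1279 = 4^(4 + 1) + 3·4^3 + 3·4^2 + 3·4 + 3 (b=4); 4→5: 5^(5 + 1) + 3·5^3 + 3·5^2 + 3·5 + 3 = 16093; 16093−1 = 16092
i=3: 16092 = 5^(5 + 1) + 3·5^3 + 3·5^2 + 3·5 + 2 (b=5); 5→6: 6^(6 + 1) + 3·6^3 + 3·6^2 + 3·6 + 2 = 280712; 280712−1 = 280711

13, 108, 1279, 16092, 280711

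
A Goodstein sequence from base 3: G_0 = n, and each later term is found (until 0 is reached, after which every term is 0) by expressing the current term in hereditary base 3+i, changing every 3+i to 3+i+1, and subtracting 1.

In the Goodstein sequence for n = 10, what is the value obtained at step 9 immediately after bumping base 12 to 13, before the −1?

46

base 3: 10 = 3^2 + 1; at 4: 4^2 + 1 = 17; next = 16
base 4: 16 = 4^2; at 5: 5^2 = 25; next = 24
base 5: 24 = 4·5 + 4; at 6: 4·6 + 4 = 28; next = 27
base 6: 27 = 4·6 + 3; at 7: 4·7 + 3 = 31; next = 30
base 7: 30 = 4·7 + 2; at 8: 4·8 + 2 = 34; next = 33
base 8: 33 = 4·8 + 1; at 9: 4·9 + 1 = 37; next = 36
base 9: 36 = 4·9; at 10: 4·10 = 40; next = 39
base 10: 39 = 3·10 + 9; at 11: 3·11 + 9 = 42; next = 41
base 11: 41 = 3·11 + 8; at 12: 3·12 + 8 = 44; next = 43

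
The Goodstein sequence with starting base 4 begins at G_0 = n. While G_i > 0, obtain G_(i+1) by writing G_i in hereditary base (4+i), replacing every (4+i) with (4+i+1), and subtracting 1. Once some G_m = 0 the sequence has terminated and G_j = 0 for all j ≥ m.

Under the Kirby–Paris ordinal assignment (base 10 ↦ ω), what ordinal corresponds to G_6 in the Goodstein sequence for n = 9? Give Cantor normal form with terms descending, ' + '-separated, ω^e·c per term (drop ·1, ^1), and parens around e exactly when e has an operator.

ω + 1

i=0: 9 = 2·4 + 1 (b=4); 4→5: 2·5 + 1 = 11; 11−1 = 10
i=1: 10 = 2·5 (b=5); 5→6: 2·6 = 12; 12−1 = 11
i=2: 11 = 6 + 5 (b=6); 6→7: 7 + 5 = 12; 12−1 = 11
i=3: 11 = 7 + 4 (b=7); 7→8: 8 + 4 = 12; 12−1 = 11
i=4: 11 = 8 + 3 (b=8); 8→9: 9 + 3 = 12; 12−1 = 11
i=5: 11 = 9 + 2 (b=9); 9→10: 10 + 2 = 12; 12−1 = 11
i=6: 11 = 10 + 1 (b=10); 10→11: 11 + 1 = 12; 12−1 = 11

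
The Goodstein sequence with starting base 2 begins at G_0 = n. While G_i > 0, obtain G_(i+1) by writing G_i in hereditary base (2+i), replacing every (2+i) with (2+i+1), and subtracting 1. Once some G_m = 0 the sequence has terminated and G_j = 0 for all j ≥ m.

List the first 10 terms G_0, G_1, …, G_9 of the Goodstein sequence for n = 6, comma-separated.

6, 29, 257, 3125, 46655, 98039, 187243, 332147, 555551, 885775

step 0: 6 = 2^2 + 2; sub 3 for 2: 3^3 + 3; = 30; G_1 = 30−1 = 29
step 1: 29 = 3^3 + 2; sub 4 for 3: 4^4 + 2; = 258; G_2 = 258−1 = 257
step 2: 257 = 4^4 + 1; sub 5 for 4: 5^5 + 1; = 3126; G_3 = 3126−1 = 3125
step 3: 3125 = 5^5; sub 6 for 5: 6^6; = 46656; G_4 = 46656−1 = 46655
step 4: 46655 = 5·6^5 + 5·6^4 + 5·6^3 + 5·6^2 + 5·6 + 5; sub 7 for 6: 5·7^5 + 5·7^4 + 5·7^3 + 5·7^2 + 5·7 + 5; = 98040; G_5 = 98040−1 = 98039
step 5: 98039 = 5·7^5 + 5·7^4 + 5·7^3 + 5·7^2 + 5·7 + 4; sub 8 for 7: 5·8^5 + 5·8^4 + 5·8^3 + 5·8^2 + 5·8 + 4; = 187244; G_6 = 187244−1 = 187243
step 6: 187243 = 5·8^5 + 5·8^4 + 5·8^3 + 5·8^2 + 5·8 + 3; sub 9 for 8: 5·9^5 + 5·9^4 + 5·9^3 + 5·9^2 + 5·9 + 3; = 332148; G_7 = 332148−1 = 332147
step 7: 332147 = 5·9^5 + 5·9^4 + 5·9^3 + 5·9^2 + 5·9 + 2; sub 10 for 9: 5·10^5 + 5·10^4 + 5·10^3 + 5·10^2 + 5·10 + 2; = 555552; G_8 = 555552−1 = 555551
step 8: 555551 = 5·10^5 + 5·10^4 + 5·10^3 + 5·10^2 + 5·10 + 1; sub 11 for 10: 5·11^5 + 5·11^4 + 5·11^3 + 5·11^2 + 5·11 + 1; = 885776; G_9 = 885776−1 = 885775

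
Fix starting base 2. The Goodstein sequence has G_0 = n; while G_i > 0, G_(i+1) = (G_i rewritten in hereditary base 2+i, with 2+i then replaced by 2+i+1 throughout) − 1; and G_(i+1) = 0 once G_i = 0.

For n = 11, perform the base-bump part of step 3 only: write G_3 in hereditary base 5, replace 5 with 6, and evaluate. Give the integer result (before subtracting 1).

279938

[0] 11 ≡ 2^(2 + 1) + 2 + 1 (base 2). Lift 3: 85. −1: 84.
[1] 84 ≡ 3^(3 + 1) + 3 (base 3). Lift 4: 1028. −1: 1027.
[2] 1027 ≡ 4^(4 + 1) + 3 (base 4). Lift 5: 15628. −1: 15627.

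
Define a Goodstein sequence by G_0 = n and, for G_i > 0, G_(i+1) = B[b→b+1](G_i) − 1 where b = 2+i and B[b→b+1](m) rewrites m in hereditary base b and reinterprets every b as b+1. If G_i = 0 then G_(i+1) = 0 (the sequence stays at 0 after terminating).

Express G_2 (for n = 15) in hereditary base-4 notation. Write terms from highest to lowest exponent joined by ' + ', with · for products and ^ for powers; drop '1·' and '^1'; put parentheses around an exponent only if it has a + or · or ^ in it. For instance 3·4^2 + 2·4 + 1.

4^(4 + 1) + 4^4 + 3

G_0 = 15. HB_2(15) = 2^(2 + 1) + 2^2 + 2 + 1. Bump = 112. G_1 = 111.
G_1 = 111. HB_3(111) = 3^(3 + 1) + 3^3 + 3. Bump = 1284. G_2 = 1283.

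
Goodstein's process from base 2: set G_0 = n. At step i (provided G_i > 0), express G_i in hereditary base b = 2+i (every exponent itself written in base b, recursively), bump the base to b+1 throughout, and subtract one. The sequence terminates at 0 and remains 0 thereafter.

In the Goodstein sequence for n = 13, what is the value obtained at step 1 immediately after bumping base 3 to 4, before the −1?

(0) 13|_2 = 2^(2 + 1) + 2^2 + 1 ↦ 3^(3 + 1) + 3^3 + 1|_3 = 109 ⇒ 108
(1) 108|_3 = 3^(3 + 1) + 3^3 ↦ 4^(4 + 1) + 4^4|_4 = 1280 ⇒ 1279

1280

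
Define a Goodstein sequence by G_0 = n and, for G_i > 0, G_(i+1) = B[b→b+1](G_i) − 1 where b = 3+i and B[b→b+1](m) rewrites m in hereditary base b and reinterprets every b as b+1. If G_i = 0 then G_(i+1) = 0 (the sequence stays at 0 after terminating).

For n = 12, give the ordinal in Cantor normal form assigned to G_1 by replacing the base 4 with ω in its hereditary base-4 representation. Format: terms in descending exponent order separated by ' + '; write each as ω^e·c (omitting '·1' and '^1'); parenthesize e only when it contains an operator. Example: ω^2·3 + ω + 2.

ω^2 + 3

G_0 = 12. HB_3(12) = 3^2 + 3. Bump = 20. G_1 = 19.
G_1 = 19. HB_4(19) = 4^2 + 3. Bump = 28. G_2 = 27.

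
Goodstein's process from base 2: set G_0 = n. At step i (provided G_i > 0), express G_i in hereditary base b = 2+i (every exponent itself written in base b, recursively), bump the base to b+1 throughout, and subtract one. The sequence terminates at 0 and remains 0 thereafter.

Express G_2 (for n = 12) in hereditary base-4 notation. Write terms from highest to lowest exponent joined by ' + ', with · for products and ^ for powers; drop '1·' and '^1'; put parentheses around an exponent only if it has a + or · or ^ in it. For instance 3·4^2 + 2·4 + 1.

base 2: 12 = 2^(2 + 1) + 2^2; at 3: 3^(3 + 1) + 3^3 = 108; next = 107
base 3: 107 = 3^(3 + 1) + 2·3^2 + 2·3 + 2; at 4: 4^(4 + 1) + 2·4^2 + 2·4 + 2 = 1066; next = 1065

4^(4 + 1) + 2·4^2 + 2·4 + 1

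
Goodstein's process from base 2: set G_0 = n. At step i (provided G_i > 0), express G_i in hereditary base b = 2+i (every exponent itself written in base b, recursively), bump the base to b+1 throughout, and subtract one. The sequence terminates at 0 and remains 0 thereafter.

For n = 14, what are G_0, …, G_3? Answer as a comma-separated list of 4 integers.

14, 110, 1281, 18750

14 —HB2→ 2^(2 + 1) + 2^2 + 2 —bump→ 3^(3 + 1) + 3^3 + 3 = 111 —(−1)→ 110
110 —HB3→ 3^(3 + 1) + 3^3 + 2 —bump→ 4^(4 + 1) + 4^4 + 2 = 1282 —(−1)→ 1281
1281 —HB4→ 4^(4 + 1) + 4^4 + 1 —bump→ 5^(5 + 1) + 5^5 + 1 = 18751 —(−1)→ 18750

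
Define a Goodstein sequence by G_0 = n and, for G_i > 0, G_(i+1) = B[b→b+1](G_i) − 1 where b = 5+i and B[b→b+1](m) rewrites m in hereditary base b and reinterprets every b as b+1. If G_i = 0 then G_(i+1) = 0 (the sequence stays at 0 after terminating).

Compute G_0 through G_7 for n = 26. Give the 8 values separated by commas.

26, 36, 48, 53, 58, 63, 68, 73

step 0: 26 = 5^2 + 1; sub 6 for 5: 6^2 + 1; = 37; G_1 = 37−1 = 36
step 1: 36 = 6^2; sub 7 for 6: 7^2; = 49; G_2 = 49−1 = 48
step 2: 48 = 6·7 + 6; sub 8 for 7: 6·8 + 6; = 54; G_3 = 54−1 = 53
step 3: 53 = 6·8 + 5; sub 9 for 8: 6·9 + 5; = 59; G_4 = 59−1 = 58
step 4: 58 = 6·9 + 4; sub 10 for 9: 6·10 + 4; = 64; G_5 = 64−1 = 63
step 5: 63 = 6·10 + 3; sub 11 for 10: 6·11 + 3; = 69; G_6 = 69−1 = 68
step 6: 68 = 6·11 + 2; sub 12 for 11: 6·12 + 2; = 74; G_7 = 74−1 = 73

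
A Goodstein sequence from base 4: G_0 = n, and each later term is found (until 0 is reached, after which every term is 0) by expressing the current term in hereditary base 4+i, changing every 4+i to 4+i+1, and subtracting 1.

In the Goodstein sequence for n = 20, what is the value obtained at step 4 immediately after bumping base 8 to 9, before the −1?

(0) 20|_4 = 4^2 + 4 ↦ 5^2 + 5|_5 = 30 ⇒ 29
(1) 29|_5 = 5^2 + 4 ↦ 6^2 + 4|_6 = 40 ⇒ 39
(2) 39|_6 = 6^2 + 3 ↦ 7^2 + 3|_7 = 52 ⇒ 51
(3) 51|_7 = 7^2 + 2 ↦ 8^2 + 2|_8 = 66 ⇒ 65
(4) 65|_8 = 8^2 + 1 ↦ 9^2 + 1|_9 = 82 ⇒ 81

82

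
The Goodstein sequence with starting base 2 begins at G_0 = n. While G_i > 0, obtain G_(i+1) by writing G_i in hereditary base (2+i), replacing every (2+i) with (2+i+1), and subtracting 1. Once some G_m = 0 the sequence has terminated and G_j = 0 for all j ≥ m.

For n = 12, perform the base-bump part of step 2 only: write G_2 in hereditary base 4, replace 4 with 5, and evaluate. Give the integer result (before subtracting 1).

15686

G_0 = 12. HB_2(12) = 2^(2 + 1) + 2^2. Bump = 108. G_1 = 107.
G_1 = 107. HB_3(107) = 3^(3 + 1) + 2·3^2 + 2·3 + 2. Bump = 1066. G_2 = 1065.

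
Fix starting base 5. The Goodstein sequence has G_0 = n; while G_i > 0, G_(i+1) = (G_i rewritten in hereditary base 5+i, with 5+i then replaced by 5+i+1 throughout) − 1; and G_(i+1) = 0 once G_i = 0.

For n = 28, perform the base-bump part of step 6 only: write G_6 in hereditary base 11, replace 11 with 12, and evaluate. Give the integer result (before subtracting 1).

[0] 28 ≡ 5^2 + 3 (base 5). Lift 6: 39. −1: 38.
[1] 38 ≡ 6^2 + 2 (base 6). Lift 7: 51. −1: 50.
[2] 50 ≡ 7^2 + 1 (base 7). Lift 8: 65. −1: 64.
[3] 64 ≡ 8^2 (base 8). Lift 9: 81. −1: 80.
[4] 80 ≡ 8·9 + 8 (base 9). Lift 10: 88. −1: 87.
[5] 87 ≡ 8·10 + 7 (base 10). Lift 11: 95. −1: 94.

102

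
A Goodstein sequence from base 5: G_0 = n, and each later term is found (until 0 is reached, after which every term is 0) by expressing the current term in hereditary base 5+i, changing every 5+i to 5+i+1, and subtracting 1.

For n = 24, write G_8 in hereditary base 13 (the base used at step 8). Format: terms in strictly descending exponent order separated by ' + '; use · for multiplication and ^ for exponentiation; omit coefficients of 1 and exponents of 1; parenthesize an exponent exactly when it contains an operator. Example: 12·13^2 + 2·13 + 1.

[0] 24 ≡ 4·5 + 4 (base 5). Lift 6: 28. −1: 27.
[1] 27 ≡ 4·6 + 3 (base 6). Lift 7: 31. −1: 30.
[2] 30 ≡ 4·7 + 2 (base 7). Lift 8: 34. −1: 33.
[3] 33 ≡ 4·8 + 1 (base 8). Lift 9: 37. −1: 36.
[4] 36 ≡ 4·9 (base 9). Lift 10: 40. −1: 39.
[5] 39 ≡ 3·10 + 9 (base 10). Lift 11: 42. −1: 41.
[6] 41 ≡ 3·11 + 8 (base 11). Lift 12: 44. −1: 43.
[7] 43 ≡ 3·12 + 7 (base 12). Lift 13: 46. −1: 45.

3·13 + 6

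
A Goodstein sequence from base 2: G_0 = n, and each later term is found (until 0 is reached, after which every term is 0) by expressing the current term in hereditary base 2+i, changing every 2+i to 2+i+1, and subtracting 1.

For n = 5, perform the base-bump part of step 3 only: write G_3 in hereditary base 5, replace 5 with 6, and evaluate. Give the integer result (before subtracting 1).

step 0: 5 = 2^2 + 1; sub 3 for 2: 3^3 + 1; = 28; G_1 = 28−1 = 27
step 1: 27 = 3^3; sub 4 for 3: 4^4; = 256; G_2 = 256−1 = 255
step 2: 255 = 3·4^3 + 3·4^2 + 3·4 + 3; sub 5 for 4: 3·5^3 + 3·5^2 + 3·5 + 3; = 468; G_3 = 468−1 = 467

776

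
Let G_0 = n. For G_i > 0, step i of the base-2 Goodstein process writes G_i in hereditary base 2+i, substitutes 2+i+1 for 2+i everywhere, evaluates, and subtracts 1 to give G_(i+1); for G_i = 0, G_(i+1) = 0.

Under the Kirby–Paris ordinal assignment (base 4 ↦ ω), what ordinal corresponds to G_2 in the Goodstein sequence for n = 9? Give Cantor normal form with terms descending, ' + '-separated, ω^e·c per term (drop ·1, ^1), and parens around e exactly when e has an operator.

ω^ω·3 + ω^3·3 + ω^2·3 + ω·3 + 3

i=0: 9 = 2^(2 + 1) + 1 (b=2); 2→3: 3^(3 + 1) + 1 = 82; 82−1 = 81
i=1: 81 = 3^(3 + 1) (b=3); 3→4: 4^(4 + 1) = 1024; 1024−1 = 1023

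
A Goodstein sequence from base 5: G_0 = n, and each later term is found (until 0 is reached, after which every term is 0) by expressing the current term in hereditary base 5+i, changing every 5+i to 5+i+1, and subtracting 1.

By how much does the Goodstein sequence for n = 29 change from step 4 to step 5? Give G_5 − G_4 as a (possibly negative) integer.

18

G_0=29  [base 5] 5^2 + 4  →[5↦6]→  6^2 + 4 = 40  −1 ⇒ G_1=39
G_1=39  [base 6] 6^2 + 3  →[6↦7]→  7^2 + 3 = 52  −1 ⇒ G_2=51
G_2=51  [base 7] 7^2 + 2  →[7↦8]→  8^2 + 2 = 66  −1 ⇒ G_3=65
G_3=65  [base 8] 8^2 + 1  →[8↦9]→  9^2 + 1 = 82  −1 ⇒ G_4=81
G_4=81  [base 9] 9^2  →[9↦10]→  10^2 = 100  −1 ⇒ G_5=99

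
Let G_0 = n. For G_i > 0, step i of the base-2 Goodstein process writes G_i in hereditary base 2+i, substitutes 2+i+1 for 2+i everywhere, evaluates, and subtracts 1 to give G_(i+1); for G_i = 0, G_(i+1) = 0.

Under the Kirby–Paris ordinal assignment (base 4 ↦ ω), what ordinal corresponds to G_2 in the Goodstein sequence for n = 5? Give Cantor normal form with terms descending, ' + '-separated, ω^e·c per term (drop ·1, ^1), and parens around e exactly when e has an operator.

ω^3·3 + ω^2·3 + ω·3 + 3

(0) 5|_2 = 2^2 + 1 ↦ 3^3 + 1|_3 = 28 ⇒ 27
(1) 27|_3 = 3^3 ↦ 4^4|_4 = 256 ⇒ 255
(2) 255|_4 = 3·4^3 + 3·4^2 + 3·4 + 3 ↦ 3·5^3 + 3·5^2 + 3·5 + 3|_5 = 468 ⇒ 467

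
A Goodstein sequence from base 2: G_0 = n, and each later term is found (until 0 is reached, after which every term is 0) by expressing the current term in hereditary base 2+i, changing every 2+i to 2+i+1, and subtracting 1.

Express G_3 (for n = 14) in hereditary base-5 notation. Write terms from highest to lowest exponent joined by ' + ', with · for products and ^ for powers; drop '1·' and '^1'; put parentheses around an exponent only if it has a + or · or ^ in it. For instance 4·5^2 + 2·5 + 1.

i=0: 14 = 2^(2 + 1) + 2^2 + 2 (b=2); 2→3: 3^(3 + 1) + 3^3 + 3 = 111; 111−1 = 110
i=1: 110 = 3^(3 + 1) + 3^3 + 2 (b=3); 3→4: 4^(4 + 1) + 4^4 + 2 = 1282; 1282−1 = 1281
i=2: 1281 = 4^(4 + 1) + 4^4 + 1 (b=4); 4→5: 5^(5 + 1) + 5^5 + 1 = 18751; 18751−1 = 18750
i=3: 18750 = 5^(5 + 1) + 5^5 (b=5); 5→6: 6^(6 + 1) + 6^6 = 326592; 326592−1 = 326591

5^(5 + 1) + 5^5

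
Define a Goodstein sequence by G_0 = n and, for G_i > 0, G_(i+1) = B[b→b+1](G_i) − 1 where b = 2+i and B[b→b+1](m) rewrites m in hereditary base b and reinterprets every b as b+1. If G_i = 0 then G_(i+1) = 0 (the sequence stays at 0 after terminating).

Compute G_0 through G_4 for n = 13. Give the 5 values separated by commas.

13 —HB2→ 2^(2 + 1) + 2^2 + 1 —bump→ 3^(3 + 1) + 3^3 + 1 = 109 —(−1)→ 108
108 —HB3→ 3^(3 + 1) + 3^3 —bump→ 4^(4 + 1) + 4^4 = 1280 —(−1)→ 1279
1279 —HB4→ 4^(4 + 1) + 3·4^3 + 3·4^2 + 3·4 + 3 —bump→ 5^(5 + 1) + 3·5^3 + 3·5^2 + 3·5 + 3 = 16093 —(−1)→ 16092
16092 —HB5→ 5^(5 + 1) + 3·5^3 + 3·5^2 + 3·5 + 2 —bump→ 6^(6 + 1) + 3·6^3 + 3·6^2 + 3·6 + 2 = 280712 —(−1)→ 280711

13, 108, 1279, 16092, 280711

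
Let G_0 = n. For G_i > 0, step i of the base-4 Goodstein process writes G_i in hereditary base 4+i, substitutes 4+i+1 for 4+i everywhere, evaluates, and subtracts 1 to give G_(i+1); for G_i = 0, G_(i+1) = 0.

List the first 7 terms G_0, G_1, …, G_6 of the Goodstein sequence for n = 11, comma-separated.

11, 12, 13, 14, 15, 15, 15

G_0 = 11. HB_4(11) = 2·4 + 3. Bump = 13. G_1 = 12.
G_1 = 12. HB_5(12) = 2·5 + 2. Bump = 14. G_2 = 13.
G_2 = 13. HB_6(13) = 2·6 + 1. Bump = 15. G_3 = 14.
G_3 = 14. HB_7(14) = 2·7. Bump = 16. G_4 = 15.
G_4 = 15. HB_8(15) = 8 + 7. Bump = 16. G_5 = 15.
G_5 = 15. HB_9(15) = 9 + 6. Bump = 16. G_6 = 15.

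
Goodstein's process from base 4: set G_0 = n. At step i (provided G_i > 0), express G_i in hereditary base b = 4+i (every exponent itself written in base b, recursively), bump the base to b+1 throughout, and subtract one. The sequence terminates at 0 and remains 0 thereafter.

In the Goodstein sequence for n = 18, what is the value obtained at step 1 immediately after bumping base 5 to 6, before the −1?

i=0: 18 = 4^2 + 2 (b=4); 4→5: 5^2 + 2 = 27; 27−1 = 26
i=1: 26 = 5^2 + 1 (b=5); 5→6: 6^2 + 1 = 37; 37−1 = 36

37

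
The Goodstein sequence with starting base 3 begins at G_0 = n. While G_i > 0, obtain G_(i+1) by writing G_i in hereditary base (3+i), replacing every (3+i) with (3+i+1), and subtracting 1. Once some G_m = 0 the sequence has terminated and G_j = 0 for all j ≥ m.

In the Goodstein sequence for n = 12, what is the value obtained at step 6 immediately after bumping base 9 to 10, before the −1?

12 —HB3→ 3^2 + 3 —bump→ 4^2 + 4 = 20 —(−1)→ 19
19 —HB4→ 4^2 + 3 —bump→ 5^2 + 3 = 28 —(−1)→ 27
27 —HB5→ 5^2 + 2 —bump→ 6^2 + 2 = 38 —(−1)→ 37
37 —HB6→ 6^2 + 1 —bump→ 7^2 + 1 = 50 —(−1)→ 49
49 —HB7→ 7^2 —bump→ 8^2 = 64 —(−1)→ 63
63 —HB8→ 7·8 + 7 —bump→ 7·9 + 7 = 70 —(−1)→ 69

76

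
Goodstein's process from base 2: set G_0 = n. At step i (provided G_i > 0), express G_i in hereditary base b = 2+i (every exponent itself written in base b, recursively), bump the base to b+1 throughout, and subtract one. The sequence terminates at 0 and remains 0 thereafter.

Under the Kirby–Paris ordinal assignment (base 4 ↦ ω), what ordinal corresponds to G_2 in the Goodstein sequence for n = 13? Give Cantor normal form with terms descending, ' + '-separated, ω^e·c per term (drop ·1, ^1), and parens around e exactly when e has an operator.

ω^(ω + 1) + ω^3·3 + ω^2·3 + ω·3 + 3

G_0 = 13. HB_2(13) = 2^(2 + 1) + 2^2 + 1. Bump = 109. G_1 = 108.
G_1 = 108. HB_3(108) = 3^(3 + 1) + 3^3. Bump = 1280. G_2 = 1279.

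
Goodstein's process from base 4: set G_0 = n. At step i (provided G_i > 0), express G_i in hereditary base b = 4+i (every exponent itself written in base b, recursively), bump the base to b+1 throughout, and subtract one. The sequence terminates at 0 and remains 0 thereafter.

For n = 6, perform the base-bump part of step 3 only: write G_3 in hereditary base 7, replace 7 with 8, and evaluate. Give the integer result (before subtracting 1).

6

[0] 6 ≡ 4 + 2 (base 4). Lift 5: 7. −1: 6.
[1] 6 ≡ 5 + 1 (base 5). Lift 6: 7. −1: 6.
[2] 6 ≡ 6 (base 6). Lift 7: 7. −1: 6.
[3] 6 ≡ 6 (base 7). Lift 8: 6. −1: 5.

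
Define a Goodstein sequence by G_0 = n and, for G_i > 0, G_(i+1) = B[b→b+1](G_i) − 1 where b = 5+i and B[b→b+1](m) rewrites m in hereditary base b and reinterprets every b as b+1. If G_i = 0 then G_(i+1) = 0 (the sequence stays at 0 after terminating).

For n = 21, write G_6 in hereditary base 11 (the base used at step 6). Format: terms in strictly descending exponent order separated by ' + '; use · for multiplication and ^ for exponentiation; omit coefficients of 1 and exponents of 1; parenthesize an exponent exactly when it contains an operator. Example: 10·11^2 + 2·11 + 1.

3·11 + 2

base 5: 21 = 4·5 + 1; at 6: 4·6 + 1 = 25; next = 24
base 6: 24 = 4·6; at 7: 4·7 = 28; next = 27
base 7: 27 = 3·7 + 6; at 8: 3·8 + 6 = 30; next = 29
base 8: 29 = 3·8 + 5; at 9: 3·9 + 5 = 32; next = 31
base 9: 31 = 3·9 + 4; at 10: 3·10 + 4 = 34; next = 33
base 10: 33 = 3·10 + 3; at 11: 3·11 + 3 = 36; next = 35
base 11: 35 = 3·11 + 2; at 12: 3·12 + 2 = 38; next = 37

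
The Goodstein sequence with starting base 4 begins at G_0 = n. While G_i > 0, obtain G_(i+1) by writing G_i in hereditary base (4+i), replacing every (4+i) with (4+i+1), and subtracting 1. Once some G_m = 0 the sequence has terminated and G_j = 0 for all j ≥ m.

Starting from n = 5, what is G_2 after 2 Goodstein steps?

G_0 = 5. HB_4(5) = 4 + 1. Bump = 6. G_1 = 5.
G_1 = 5. HB_5(5) = 5. Bump = 6. G_2 = 5.
G_2 = 5. HB_6(5) = 5. Bump = 5. G_3 = 4.

5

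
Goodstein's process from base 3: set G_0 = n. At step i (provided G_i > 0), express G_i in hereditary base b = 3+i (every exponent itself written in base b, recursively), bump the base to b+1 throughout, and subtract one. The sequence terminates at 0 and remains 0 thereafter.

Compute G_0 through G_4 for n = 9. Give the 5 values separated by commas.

9, 15, 17, 19, 21

(0) 9|_3 = 3^2 ↦ 4^2|_4 = 16 ⇒ 15
(1) 15|_4 = 3·4 + 3 ↦ 3·5 + 3|_5 = 18 ⇒ 17
(2) 17|_5 = 3·5 + 2 ↦ 3·6 + 2|_6 = 20 ⇒ 19
(3) 19|_6 = 3·6 + 1 ↦ 3·7 + 1|_7 = 22 ⇒ 21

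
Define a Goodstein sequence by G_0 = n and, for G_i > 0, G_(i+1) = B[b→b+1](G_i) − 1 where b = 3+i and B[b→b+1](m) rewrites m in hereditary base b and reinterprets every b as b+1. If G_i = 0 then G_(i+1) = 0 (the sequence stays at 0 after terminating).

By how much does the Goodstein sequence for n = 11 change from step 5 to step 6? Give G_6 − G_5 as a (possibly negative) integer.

(0) 11|_3 = 3^2 + 2 ↦ 4^2 + 2|_4 = 18 ⇒ 17
(1) 17|_4 = 4^2 + 1 ↦ 5^2 + 1|_5 = 26 ⇒ 25
(2) 25|_5 = 5^2 ↦ 6^2|_6 = 36 ⇒ 35
(3) 35|_6 = 5·6 + 5 ↦ 5·7 + 5|_7 = 40 ⇒ 39
(4) 39|_7 = 5·7 + 4 ↦ 5·8 + 4|_8 = 44 ⇒ 43
(5) 43|_8 = 5·8 + 3 ↦ 5·9 + 3|_9 = 48 ⇒ 47

4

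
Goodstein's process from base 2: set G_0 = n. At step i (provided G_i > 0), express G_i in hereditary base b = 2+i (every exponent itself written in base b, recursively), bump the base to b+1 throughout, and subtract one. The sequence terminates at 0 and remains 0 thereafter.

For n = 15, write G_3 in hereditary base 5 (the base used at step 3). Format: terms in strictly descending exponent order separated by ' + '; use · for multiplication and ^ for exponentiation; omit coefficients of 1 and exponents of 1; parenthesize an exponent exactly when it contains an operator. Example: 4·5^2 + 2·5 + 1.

5^(5 + 1) + 5^5 + 2

G_0=15  [base 2] 2^(2 + 1) + 2^2 + 2 + 1  →[2↦3]→  3^(3 + 1) + 3^3 + 3 + 1 = 112  −1 ⇒ G_1=111
G_1=111  [base 3] 3^(3 + 1) + 3^3 + 3  →[3↦4]→  4^(4 + 1) + 4^4 + 4 = 1284  −1 ⇒ G_2=1283
G_2=1283  [base 4] 4^(4 + 1) + 4^4 + 3  →[4↦5]→  5^(5 + 1) + 5^5 + 3 = 18753  −1 ⇒ G_3=18752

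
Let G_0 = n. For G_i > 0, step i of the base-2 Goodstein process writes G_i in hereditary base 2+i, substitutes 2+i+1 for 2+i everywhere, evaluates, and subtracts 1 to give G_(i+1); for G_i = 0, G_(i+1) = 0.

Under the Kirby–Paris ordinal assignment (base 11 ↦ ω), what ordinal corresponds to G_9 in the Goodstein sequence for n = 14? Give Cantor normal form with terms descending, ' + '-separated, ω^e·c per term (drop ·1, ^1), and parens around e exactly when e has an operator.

step 0: 14 = 2^(2 + 1) + 2^2 + 2; sub 3 for 2: 3^(3 + 1) + 3^3 + 3; = 111; G_1 = 111−1 = 110
step 1: 110 = 3^(3 + 1) + 3^3 + 2; sub 4 for 3: 4^(4 + 1) + 4^4 + 2; = 1282; G_2 = 1282−1 = 1281
step 2: 1281 = 4^(4 + 1) + 4^4 + 1; sub 5 for 4: 5^(5 + 1) + 5^5 + 1; = 18751; G_3 = 18751−1 = 18750
step 3: 18750 = 5^(5 + 1) + 5^5; sub 6 for 5: 6^(6 + 1) + 6^6; = 326592; G_4 = 326592−1 = 326591
step 4: 326591 = 6^(6 + 1) + 5·6^5 + 5·6^4 + 5·6^3 + 5·6^2 + 5·6 + 5; sub 7 for 6: 7^(7 + 1) + 5·7^5 + 5·7^4 + 5·7^3 + 5·7^2 + 5·7 + 5; = 5862841; G_5 = 5862841−1 = 5862840
step 5: 5862840 = 7^(7 + 1) + 5·7^5 + 5·7^4 + 5·7^3 + 5·7^2 + 5·7 + 4; sub 8 for 7: 8^(8 + 1) + 5·8^5 + 5·8^4 + 5·8^3 + 5·8^2 + 5·8 + 4; = 134404972; G_6 = 134404972−1 = 134404971
step 6: 134404971 = 8^(8 + 1) + 5·8^5 + 5·8^4 + 5·8^3 + 5·8^2 + 5·8 + 3; sub 9 for 8: 9^(9 + 1) + 5·9^5 + 5·9^4 + 5·9^3 + 5·9^2 + 5·9 + 3; = 3487116549; G_7 = 3487116549−1 = 3487116548
step 7: 3487116548 = 9^(9 + 1) + 5·9^5 + 5·9^4 + 5·9^3 + 5·9^2 + 5·9 + 2; sub 10 for 9: 10^(10 + 1) + 5·10^5 + 5·10^4 + 5·10^3 + 5·10^2 + 5·10 + 2; = 100000555552; G_8 = 100000555552−1 = 100000555551
step 8: 100000555551 = 10^(10 + 1) + 5·10^5 + 5·10^4 + 5·10^3 + 5·10^2 + 5·10 + 1; sub 11 for 10: 11^(11 + 1) + 5·11^5 + 5·11^4 + 5·11^3 + 5·11^2 + 5·11 + 1; = 3138429262497; G_9 = 3138429262497−1 = 3138429262496

ω^(ω + 1) + ω^5·5 + ω^4·5 + ω^3·5 + ω^2·5 + ω·5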